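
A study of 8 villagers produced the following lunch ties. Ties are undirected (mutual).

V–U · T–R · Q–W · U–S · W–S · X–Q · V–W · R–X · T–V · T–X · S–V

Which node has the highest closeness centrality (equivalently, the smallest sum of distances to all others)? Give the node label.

V

Farness (sum of distances to all others) for each node — Q:13, R:15, S:13, T:11, U:15, V:10, W:12, X:13.
The smallest farness is 10, for V, so V has the highest closeness.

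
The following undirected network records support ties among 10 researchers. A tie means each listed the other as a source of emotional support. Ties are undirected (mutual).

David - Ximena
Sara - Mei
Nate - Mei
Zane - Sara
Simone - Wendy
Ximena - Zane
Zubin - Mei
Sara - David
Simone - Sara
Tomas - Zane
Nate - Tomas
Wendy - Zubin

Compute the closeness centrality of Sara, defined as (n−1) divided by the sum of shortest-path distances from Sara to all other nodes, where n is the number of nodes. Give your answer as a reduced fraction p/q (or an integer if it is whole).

Distances from Sara: David:1, Mei:1, Nate:2, Simone:1, Tomas:2, Wendy:2, Ximena:2, Zane:1, Zubin:2. Sum = 14.
n = 10, so closeness = 9/14.

9/14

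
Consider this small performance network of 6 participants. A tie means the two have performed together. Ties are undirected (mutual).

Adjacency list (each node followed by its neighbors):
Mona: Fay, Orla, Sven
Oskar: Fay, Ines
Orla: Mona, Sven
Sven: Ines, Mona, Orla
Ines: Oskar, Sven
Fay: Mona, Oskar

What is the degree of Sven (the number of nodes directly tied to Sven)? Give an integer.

3

Sven is directly tied to Ines, Mona, and Orla. That is 3 neighbors, so the degree of Sven is 3.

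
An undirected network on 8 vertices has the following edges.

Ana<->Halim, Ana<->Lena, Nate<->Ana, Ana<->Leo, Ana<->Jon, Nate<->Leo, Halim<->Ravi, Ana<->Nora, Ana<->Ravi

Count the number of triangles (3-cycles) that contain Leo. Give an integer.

Leo's neighbors: Ana and Nate.
Neighbor pairs that are themselves tied: Leo–Ana–Nate. Each forms one triangle with Leo, for 1 in total.

1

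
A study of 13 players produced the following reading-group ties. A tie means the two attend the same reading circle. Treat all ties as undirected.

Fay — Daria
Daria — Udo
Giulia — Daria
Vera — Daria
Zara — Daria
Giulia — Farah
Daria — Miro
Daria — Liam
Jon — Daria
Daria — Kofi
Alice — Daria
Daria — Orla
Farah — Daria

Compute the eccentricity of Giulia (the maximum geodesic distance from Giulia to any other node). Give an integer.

Distances from Giulia: Alice:2, Daria:1, Farah:1, Fay:2, Jon:2, Kofi:2, Liam:2, Miro:2, Orla:2, Udo:2, Vera:2, Zara:2.
The largest is 2 (to Kofi, Liam, Vera, Udo, Fay, Zara, Orla, Miro, Alice, and Jon), so the eccentricity of Giulia is 2.

2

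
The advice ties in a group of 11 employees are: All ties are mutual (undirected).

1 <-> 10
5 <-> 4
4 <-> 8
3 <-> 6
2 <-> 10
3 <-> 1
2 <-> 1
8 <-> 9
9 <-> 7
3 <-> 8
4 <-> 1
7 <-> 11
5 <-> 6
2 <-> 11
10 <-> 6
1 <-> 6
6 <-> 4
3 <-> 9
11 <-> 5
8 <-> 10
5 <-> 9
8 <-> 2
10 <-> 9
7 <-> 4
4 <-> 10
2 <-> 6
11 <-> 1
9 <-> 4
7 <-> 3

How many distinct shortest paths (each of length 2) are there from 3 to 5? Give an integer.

The shortest distance is 2. The length-2 paths are: 3–9–5; 3–6–5.
That gives 2 distinct shortest paths.

2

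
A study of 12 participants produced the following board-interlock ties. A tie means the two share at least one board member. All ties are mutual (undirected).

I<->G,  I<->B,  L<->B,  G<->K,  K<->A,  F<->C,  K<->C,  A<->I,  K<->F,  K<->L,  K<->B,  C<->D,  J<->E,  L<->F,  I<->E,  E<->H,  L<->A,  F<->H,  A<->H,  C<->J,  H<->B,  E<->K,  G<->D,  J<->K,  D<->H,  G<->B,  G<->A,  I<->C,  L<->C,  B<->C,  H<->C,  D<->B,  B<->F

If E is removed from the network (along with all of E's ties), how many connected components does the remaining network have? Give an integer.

E's neighbors (H, I, J, and K) remain reachable from one another through other ties, so the rest of the network stays in one piece.

1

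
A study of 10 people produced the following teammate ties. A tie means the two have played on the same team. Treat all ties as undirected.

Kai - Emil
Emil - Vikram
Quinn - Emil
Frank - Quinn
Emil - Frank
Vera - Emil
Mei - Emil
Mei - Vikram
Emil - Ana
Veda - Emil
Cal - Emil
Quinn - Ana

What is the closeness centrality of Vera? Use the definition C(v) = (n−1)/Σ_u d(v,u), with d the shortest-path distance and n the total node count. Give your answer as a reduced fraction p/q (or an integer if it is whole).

9/17

Distances from Vera: Ana:2, Cal:2, Emil:1, Frank:2, Kai:2, Mei:2, Quinn:2, Veda:2, Vikram:2. Sum = 17.
n = 10, so closeness = 9/17.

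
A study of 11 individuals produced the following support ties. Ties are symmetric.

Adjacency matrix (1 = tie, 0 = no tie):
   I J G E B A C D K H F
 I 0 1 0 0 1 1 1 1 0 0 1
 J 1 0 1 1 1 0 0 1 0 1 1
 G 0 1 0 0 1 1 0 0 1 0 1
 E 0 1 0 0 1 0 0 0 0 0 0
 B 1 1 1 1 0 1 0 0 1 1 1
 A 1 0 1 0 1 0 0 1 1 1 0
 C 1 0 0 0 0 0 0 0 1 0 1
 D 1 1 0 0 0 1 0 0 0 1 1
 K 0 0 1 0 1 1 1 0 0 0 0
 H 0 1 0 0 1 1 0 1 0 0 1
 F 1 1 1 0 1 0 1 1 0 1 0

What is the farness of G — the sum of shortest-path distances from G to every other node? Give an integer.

15

Distances from G: A:1, B:1, C:2, D:2, E:2, F:1, H:2, I:2, J:1, K:1.
Sum = 1 + 1 + 2 + 2 + 2 + 1 + 2 + 2 + 1 + 1 = 15.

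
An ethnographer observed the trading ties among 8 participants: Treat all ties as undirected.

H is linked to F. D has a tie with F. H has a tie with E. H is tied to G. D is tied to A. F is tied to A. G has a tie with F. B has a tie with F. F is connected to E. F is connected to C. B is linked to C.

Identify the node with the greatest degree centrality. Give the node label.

F

Degrees — A:2, B:2, C:2, D:2, E:2, F:7, G:2, H:3.
The maximum is 7, attained only by F.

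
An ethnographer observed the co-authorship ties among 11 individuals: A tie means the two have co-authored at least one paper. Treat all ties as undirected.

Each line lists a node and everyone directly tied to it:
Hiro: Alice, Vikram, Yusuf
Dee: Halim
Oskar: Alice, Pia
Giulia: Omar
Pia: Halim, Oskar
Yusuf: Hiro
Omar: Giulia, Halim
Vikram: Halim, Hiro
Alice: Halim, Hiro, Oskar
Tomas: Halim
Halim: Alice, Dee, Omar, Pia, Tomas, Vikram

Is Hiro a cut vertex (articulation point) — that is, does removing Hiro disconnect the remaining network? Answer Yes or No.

Removing Hiro leaves {Alice, Dee, Giulia, Halim, Omar, Oskar, Pia, Tomas, and Vikram} with no path to {Yusuf}, so the network splits into 2 components. Hiro is a cut vertex.

Yes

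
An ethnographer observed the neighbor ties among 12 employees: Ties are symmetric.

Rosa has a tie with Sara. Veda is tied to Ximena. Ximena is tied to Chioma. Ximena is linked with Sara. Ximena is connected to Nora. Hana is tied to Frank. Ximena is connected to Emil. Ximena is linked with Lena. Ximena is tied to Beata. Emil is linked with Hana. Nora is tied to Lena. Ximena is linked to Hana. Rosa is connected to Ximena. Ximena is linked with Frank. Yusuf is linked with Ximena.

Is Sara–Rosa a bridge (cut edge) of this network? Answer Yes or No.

No

Even without that edge, Sara still reaches Rosa via Sara – Ximena – Rosa, so the network stays connected. Not a bridge.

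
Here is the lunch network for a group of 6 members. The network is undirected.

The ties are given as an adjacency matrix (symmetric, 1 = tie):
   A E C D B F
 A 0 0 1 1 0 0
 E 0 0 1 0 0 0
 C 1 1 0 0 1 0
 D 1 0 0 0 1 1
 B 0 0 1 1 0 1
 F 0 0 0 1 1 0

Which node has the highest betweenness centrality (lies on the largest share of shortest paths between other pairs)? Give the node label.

C

Unnormalized betweenness of each node: A:1, B:3, C:9/2, D:3/2, E:0, F:0.
C has the largest value, 9/2, making it the main broker — the node through which the most shortest paths run.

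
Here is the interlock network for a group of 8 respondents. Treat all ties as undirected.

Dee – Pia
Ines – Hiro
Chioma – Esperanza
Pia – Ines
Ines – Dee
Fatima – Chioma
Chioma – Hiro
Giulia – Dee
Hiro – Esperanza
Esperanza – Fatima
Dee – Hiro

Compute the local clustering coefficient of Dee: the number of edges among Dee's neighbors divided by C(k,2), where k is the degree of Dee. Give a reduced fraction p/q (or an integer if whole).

1/3

Dee's neighbors: Giulia, Hiro, Ines, and Pia (k = 4).
Possible neighbor pairs: C(4,2) = 6. Edges among them: Hiro–Ines, Ines–Pia → e = 2.
Clustering(Dee) = 2/6 = 1/3.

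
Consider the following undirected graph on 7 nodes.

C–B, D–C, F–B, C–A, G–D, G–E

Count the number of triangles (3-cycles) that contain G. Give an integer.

G's neighbors are D and E, but none of them are tied to each other, so no triangle contains G.

0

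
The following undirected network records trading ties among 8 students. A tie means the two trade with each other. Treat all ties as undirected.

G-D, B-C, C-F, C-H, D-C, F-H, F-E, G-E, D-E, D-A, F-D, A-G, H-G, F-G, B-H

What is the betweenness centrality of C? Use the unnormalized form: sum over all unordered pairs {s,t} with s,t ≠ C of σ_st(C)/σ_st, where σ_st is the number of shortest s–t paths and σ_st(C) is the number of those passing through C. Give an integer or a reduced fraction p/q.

17/6

Pairs whose geodesics pass through C — B–D: 1; B–A: 1/2; B–F: 1/2; B–E: 2/4; D–H: 1/3.
All other pairs contribute 0.
Summing the contributions gives betweenness(C) = 17/6.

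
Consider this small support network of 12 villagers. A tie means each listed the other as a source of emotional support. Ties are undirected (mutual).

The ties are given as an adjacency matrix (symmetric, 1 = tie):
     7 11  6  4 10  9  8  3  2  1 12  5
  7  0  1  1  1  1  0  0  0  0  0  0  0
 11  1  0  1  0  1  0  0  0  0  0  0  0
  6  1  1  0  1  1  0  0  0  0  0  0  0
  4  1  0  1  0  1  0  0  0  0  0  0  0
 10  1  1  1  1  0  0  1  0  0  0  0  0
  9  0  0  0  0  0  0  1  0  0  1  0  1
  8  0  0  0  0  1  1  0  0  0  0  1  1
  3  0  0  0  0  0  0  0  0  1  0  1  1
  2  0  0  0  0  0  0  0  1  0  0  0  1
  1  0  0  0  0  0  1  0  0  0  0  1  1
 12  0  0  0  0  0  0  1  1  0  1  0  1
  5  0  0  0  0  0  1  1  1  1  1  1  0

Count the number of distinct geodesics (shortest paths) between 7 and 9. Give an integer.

The shortest distance is 3, and the only length-3 path is 7–10–8–9. So there is exactly 1 shortest path.

1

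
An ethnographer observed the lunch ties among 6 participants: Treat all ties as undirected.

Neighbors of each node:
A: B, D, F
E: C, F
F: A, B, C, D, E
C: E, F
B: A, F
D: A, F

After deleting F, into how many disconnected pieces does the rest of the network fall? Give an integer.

2

Without F, the remaining ties split the others into: {A, B, D}; {C, E}.
That's 2 separate components.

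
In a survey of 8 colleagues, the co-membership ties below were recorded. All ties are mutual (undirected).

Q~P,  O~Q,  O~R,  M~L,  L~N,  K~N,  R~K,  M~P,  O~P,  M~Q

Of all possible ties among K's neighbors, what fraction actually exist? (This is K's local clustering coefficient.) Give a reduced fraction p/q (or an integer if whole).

K's neighbors: N and R (k = 2).
Possible neighbor pairs: C(2,2) = 1. Edges among them: none → e = 0.
Clustering(K) = 0/1.

0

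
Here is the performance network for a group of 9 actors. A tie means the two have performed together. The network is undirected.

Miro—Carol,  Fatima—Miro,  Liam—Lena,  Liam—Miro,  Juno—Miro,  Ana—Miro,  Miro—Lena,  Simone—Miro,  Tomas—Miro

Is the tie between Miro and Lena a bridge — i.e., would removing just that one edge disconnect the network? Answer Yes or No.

Even without that edge, Miro still reaches Lena via Miro – Liam – Lena, so the network stays connected. Not a bridge.

No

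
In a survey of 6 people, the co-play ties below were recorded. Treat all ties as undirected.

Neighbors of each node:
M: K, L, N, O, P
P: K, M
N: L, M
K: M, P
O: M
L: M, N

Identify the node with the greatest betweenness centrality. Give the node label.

M

Unnormalized betweenness of each node: K:0, L:0, M:8, N:0, O:0, P:0.
M has the largest value, 8, making it the main broker — the node through which the most shortest paths run.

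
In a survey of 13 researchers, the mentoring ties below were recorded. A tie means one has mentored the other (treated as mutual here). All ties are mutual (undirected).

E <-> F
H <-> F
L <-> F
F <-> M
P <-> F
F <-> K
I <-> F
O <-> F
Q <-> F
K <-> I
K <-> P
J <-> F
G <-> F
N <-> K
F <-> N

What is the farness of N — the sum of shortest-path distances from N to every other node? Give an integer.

22

Distances from N: E:2, F:1, G:2, H:2, I:2, J:2, K:1, L:2, M:2, O:2, P:2, Q:2.
Sum = 2 + 1 + 2 + 2 + 2 + 2 + 1 + 2 + 2 + 2 + 2 + 2 = 22.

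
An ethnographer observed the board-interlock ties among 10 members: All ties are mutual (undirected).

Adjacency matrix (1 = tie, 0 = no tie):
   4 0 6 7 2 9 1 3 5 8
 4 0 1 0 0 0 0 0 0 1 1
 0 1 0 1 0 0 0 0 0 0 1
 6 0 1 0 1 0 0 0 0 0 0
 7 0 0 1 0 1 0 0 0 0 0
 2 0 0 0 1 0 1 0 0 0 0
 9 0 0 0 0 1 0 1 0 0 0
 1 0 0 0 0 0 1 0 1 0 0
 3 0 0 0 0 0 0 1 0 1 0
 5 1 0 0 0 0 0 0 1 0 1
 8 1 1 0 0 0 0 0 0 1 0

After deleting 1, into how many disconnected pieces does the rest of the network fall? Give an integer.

1

1's neighbors (3 and 9) remain reachable from one another through other ties, so the rest of the network stays in one piece.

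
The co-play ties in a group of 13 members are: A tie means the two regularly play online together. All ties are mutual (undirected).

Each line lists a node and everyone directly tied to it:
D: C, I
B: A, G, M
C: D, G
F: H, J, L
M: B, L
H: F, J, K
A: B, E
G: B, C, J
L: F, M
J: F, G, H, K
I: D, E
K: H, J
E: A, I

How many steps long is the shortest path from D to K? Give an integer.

4

One shortest route is D – C – G – J – K, which uses 4 edges, and at distance 3 from D we only reach {A, B, J}, which does not include K. So d(D,K) = 4.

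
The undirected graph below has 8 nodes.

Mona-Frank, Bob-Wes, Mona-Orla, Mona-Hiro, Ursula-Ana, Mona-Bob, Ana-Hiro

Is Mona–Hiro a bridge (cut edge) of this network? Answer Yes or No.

Yes

Without the Mona–Hiro edge there is no alternate route between Mona and Hiro, so the network disconnects. It is a bridge.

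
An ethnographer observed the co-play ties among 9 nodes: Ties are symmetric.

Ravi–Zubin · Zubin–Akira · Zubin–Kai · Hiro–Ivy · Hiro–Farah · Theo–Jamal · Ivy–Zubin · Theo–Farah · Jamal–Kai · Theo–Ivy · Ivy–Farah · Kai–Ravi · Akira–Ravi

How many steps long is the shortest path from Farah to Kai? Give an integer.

One shortest route is Farah – Ivy – Zubin – Kai, which uses 3 edges, and at distance 2 from Farah we only reach {Jamal, Zubin}, which does not include Kai. So d(Farah,Kai) = 3.

3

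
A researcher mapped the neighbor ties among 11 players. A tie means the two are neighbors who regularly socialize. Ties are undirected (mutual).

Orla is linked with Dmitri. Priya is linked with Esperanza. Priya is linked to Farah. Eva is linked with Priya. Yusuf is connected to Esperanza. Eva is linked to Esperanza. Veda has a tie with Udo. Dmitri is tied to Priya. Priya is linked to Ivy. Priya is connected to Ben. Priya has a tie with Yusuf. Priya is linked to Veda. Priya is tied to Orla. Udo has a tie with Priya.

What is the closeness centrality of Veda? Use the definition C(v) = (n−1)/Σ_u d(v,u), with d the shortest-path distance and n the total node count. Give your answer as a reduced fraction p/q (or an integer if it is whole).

5/9

Distances from Veda: Ben:2, Dmitri:2, Esperanza:2, Eva:2, Farah:2, Ivy:2, Orla:2, Priya:1, Udo:1, Yusuf:2. Sum = 18.
n = 11, so closeness = 10/18 = 5/9.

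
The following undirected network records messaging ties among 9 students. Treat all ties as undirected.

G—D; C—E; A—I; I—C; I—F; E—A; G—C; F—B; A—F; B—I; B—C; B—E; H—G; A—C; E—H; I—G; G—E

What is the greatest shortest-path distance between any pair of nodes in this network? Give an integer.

Eccentricity of each node (its greatest distance to any other): A:3, B:3, C:2, D:3, E:2, F:3, G:2, H:3, I:2.
The maximum eccentricity is 3, realized for instance by the pair H–F via H – E – B – F. So the diameter is 3.

3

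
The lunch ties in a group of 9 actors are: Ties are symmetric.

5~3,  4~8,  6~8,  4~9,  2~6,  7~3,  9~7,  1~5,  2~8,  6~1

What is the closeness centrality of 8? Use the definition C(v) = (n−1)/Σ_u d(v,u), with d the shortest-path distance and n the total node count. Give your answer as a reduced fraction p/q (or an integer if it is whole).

8/17

Distances from 8: 1:2, 2:1, 3:4, 4:1, 5:3, 6:1, 7:3, 9:2. Sum = 17.
n = 9, so closeness = 8/17.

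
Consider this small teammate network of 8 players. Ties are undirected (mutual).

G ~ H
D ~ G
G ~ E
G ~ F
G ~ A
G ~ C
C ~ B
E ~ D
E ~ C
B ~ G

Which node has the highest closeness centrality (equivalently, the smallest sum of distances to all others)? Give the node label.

G

Farness (sum of distances to all others) for each node — A:13, B:12, C:11, D:12, E:11, F:13, G:7, H:13.
The smallest farness is 7, for G, so G has the highest closeness.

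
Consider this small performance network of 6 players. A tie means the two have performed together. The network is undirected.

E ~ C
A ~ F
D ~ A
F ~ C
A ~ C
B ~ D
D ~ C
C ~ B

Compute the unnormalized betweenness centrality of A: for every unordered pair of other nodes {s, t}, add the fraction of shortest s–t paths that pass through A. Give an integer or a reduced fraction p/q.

1/2

Pairs whose geodesics pass through A — F–D: 1/2.
All other pairs contribute 0.
Summing the contributions gives betweenness(A) = 1/2.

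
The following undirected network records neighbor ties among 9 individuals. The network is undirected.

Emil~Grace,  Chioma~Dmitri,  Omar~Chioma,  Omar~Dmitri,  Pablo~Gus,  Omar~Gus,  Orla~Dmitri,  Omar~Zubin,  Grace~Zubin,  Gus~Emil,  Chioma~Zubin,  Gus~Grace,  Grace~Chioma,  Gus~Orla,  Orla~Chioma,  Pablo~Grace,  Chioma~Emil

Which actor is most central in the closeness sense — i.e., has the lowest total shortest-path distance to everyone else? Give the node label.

Chioma

Farness (sum of distances to all others) for each node — Chioma:10, Dmitri:14, Emil:13, Grace:11, Gus:11, Omar:12, Orla:13, Pablo:15, Zubin:13.
The smallest farness is 10, for Chioma, so Chioma has the highest closeness.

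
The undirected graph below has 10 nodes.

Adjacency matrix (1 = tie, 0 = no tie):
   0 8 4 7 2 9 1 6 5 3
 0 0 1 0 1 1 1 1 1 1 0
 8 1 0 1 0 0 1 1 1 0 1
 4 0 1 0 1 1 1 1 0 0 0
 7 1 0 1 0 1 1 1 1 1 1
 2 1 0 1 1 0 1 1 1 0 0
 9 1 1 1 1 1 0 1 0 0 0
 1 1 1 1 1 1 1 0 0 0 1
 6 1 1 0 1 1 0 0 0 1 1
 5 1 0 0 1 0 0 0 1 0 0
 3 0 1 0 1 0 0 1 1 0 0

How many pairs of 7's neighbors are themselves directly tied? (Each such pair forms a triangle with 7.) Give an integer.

7's neighbors: 0, 1, 2, 3, 4, 5, 6, and 9.
Neighbor pairs that are themselves tied: 7–0–1; 7–0–2; 7–0–5; 7–0–6; 7–0–9; 7–1–2; 7–1–3; 7–1–4; 7–1–9; 7–2–4; 7–2–6; 7–2–9; 7–3–6; 7–4–9; 7–5–6. Each forms one triangle with 7, for 15 in total.

15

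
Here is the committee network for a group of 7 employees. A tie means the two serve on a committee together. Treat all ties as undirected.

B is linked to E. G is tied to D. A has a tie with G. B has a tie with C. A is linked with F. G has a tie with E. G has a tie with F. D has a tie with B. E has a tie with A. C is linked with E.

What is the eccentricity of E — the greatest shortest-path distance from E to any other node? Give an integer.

2

Distances from E: A:1, B:1, C:1, D:2, F:2, G:1.
The largest is 2 (to F and D), so the eccentricity of E is 2.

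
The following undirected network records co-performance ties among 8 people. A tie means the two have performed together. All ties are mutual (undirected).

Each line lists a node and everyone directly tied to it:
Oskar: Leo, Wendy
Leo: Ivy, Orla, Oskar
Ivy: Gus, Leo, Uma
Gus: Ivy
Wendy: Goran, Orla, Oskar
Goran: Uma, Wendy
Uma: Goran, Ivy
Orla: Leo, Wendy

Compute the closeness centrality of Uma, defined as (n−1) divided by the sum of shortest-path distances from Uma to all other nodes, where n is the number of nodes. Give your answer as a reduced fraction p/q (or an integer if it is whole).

1/2

Distances from Uma: Goran:1, Gus:2, Ivy:1, Leo:2, Orla:3, Oskar:3, Wendy:2. Sum = 14.
n = 8, so closeness = 7/14 = 1/2.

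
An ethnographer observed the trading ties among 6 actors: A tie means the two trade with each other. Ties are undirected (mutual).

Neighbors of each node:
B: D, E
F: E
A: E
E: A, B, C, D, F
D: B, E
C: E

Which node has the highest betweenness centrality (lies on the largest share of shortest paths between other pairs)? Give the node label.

E

Unnormalized betweenness of each node: A:0, B:0, C:0, D:0, E:9, F:0.
E has the largest value, 9, making it the main broker — the node through which the most shortest paths run.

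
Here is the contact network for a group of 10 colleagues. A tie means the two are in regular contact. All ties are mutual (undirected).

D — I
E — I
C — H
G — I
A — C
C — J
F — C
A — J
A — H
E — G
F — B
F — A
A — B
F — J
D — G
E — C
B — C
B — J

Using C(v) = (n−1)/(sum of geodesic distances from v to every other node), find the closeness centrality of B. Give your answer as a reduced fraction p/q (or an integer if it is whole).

Distances from B: A:1, C:1, D:4, E:2, F:1, G:3, H:2, I:3, J:1. Sum = 18.
n = 10, so closeness = 9/18 = 1/2.

1/2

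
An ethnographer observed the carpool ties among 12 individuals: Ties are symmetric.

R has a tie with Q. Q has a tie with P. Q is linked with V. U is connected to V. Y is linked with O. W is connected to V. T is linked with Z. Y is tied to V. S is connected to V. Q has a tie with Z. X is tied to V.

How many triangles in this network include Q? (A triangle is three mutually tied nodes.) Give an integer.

0

Q's neighbors are P, R, V, and Z, but none of them are tied to each other, so no triangle contains Q.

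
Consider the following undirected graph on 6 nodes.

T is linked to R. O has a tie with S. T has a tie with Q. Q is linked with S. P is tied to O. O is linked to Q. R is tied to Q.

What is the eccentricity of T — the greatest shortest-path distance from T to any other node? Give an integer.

Distances from T: O:2, P:3, Q:1, R:1, S:2.
The largest is 3 (to P), so the eccentricity of T is 3.

3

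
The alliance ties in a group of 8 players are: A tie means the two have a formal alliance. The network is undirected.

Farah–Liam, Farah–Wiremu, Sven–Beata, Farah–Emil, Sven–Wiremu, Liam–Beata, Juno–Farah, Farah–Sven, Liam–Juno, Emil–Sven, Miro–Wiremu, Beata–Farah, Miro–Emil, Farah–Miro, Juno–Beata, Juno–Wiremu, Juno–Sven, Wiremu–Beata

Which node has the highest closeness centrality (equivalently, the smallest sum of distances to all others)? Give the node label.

Farah

Farness (sum of distances to all others) for each node — Beata:9, Emil:11, Farah:7, Juno:9, Liam:11, Miro:11, Sven:9, Wiremu:9.
The smallest farness is 7, for Farah, so Farah has the highest closeness.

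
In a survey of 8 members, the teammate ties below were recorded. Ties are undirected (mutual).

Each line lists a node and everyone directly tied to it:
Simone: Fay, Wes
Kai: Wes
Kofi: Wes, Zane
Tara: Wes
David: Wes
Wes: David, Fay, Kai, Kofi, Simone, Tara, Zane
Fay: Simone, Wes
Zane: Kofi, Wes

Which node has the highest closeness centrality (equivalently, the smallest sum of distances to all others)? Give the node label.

Farness (sum of distances to all others) for each node — David:13, Fay:12, Kai:13, Kofi:12, Simone:12, Tara:13, Wes:7, Zane:12.
The smallest farness is 7, for Wes, so Wes has the highest closeness.

Wes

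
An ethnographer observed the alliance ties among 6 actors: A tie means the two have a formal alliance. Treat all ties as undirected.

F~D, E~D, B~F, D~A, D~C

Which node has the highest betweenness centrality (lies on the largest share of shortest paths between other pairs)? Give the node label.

Unnormalized betweenness of each node: A:0, B:0, C:0, D:9, E:0, F:4.
D has the largest value, 9, making it the main broker — the node through which the most shortest paths run.

D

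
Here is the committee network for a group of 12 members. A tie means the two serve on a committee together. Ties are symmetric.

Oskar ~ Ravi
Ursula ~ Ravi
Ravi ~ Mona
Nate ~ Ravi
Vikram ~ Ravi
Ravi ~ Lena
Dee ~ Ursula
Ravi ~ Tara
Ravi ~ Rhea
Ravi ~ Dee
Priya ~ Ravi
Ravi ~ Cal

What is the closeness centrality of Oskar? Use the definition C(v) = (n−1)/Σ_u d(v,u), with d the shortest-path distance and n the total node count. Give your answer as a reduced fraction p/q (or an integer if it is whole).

11/21

Distances from Oskar: Cal:2, Dee:2, Lena:2, Mona:2, Nate:2, Priya:2, Ravi:1, Rhea:2, Tara:2, Ursula:2, Vikram:2. Sum = 21.
n = 12, so closeness = 11/21.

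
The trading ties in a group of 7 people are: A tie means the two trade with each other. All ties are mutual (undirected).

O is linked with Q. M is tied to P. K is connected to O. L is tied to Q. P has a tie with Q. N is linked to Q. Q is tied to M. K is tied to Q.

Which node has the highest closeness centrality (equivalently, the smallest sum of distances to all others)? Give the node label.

Farness (sum of distances to all others) for each node — K:10, L:11, M:10, N:11, O:10, P:10, Q:6.
The smallest farness is 6, for Q, so Q has the highest closeness.

Q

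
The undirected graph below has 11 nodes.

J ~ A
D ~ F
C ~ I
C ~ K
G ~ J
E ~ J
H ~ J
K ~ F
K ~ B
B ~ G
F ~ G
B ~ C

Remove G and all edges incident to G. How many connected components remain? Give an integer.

Without G, the remaining ties split the others into: {A, E, H, J}; {B, C, D, F, I, K}.
That's 2 separate components.

2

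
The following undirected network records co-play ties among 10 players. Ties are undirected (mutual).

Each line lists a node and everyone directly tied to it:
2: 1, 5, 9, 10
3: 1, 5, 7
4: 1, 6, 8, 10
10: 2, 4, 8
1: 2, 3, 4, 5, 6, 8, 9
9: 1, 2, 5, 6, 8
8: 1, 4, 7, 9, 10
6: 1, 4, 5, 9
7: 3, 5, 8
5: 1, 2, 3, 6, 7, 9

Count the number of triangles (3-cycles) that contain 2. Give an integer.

3

2's neighbors: 1, 5, 9, and 10.
Neighbor pairs that are themselves tied: 2–1–5; 2–1–9; 2–5–9. Each forms one triangle with 2, for 3 in total.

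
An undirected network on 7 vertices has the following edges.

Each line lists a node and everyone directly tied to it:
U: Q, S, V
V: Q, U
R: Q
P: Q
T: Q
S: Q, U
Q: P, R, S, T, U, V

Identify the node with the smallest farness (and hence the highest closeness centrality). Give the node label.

Q

Farness (sum of distances to all others) for each node — P:11, Q:6, R:11, S:10, T:11, U:9, V:10.
The smallest farness is 6, for Q, so Q has the highest closeness.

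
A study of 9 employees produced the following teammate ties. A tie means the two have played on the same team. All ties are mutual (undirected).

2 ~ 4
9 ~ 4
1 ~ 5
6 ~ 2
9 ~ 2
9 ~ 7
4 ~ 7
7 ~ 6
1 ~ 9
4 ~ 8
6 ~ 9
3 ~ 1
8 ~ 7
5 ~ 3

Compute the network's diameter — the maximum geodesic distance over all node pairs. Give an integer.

Eccentricity of each node (its greatest distance to any other): 1:3, 2:3, 3:4, 4:3, 5:4, 6:3, 7:3, 8:4, 9:2.
The maximum eccentricity is 4, realized for instance by the pair 3–8 via 3 – 1 – 9 – 7 – 8. So the diameter is 4.

4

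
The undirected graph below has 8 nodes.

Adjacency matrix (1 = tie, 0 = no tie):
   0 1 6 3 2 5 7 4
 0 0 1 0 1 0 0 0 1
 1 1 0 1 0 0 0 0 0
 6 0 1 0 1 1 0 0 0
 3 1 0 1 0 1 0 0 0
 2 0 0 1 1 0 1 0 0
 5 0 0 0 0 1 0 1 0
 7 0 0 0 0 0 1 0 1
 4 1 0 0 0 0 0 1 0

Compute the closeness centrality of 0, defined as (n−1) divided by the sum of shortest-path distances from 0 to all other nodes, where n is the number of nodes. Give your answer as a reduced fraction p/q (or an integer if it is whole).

Distances from 0: 1:1, 2:2, 3:1, 4:1, 5:3, 6:2, 7:2. Sum = 12.
n = 8, so closeness = 7/12.

7/12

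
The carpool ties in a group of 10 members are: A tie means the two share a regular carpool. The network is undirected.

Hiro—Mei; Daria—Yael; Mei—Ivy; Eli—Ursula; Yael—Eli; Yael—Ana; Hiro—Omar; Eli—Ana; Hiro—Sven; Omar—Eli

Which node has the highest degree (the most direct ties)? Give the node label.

Degrees — Ana:2, Daria:1, Eli:4, Hiro:3, Ivy:1, Mei:2, Omar:2, Sven:1, Ursula:1, Yael:3.
The maximum is 4, attained only by Eli.

Eli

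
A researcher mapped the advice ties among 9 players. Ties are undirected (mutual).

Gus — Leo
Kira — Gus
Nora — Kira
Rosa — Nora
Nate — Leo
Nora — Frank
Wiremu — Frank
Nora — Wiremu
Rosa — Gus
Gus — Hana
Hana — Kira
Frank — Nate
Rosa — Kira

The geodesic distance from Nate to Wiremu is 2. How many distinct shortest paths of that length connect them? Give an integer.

The shortest distance is 2, and the only length-2 path is Nate–Frank–Wiremu. So there is exactly 1 shortest path.

1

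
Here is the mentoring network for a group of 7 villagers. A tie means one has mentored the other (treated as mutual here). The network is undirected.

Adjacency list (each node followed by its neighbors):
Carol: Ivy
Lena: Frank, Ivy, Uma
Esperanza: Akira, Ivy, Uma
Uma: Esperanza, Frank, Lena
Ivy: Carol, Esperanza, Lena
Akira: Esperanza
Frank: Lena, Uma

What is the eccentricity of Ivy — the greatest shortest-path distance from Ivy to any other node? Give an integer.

2

Distances from Ivy: Akira:2, Carol:1, Esperanza:1, Frank:2, Lena:1, Uma:2.
The largest is 2 (to Uma, Akira, and Frank), so the eccentricity of Ivy is 2.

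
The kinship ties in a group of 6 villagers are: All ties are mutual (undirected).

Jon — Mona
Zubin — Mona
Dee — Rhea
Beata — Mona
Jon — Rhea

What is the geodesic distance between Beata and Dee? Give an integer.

One shortest route is Beata – Mona – Jon – Rhea – Dee, which uses 4 edges, and at distance 3 from Beata we only reach {Rhea}, which does not include Dee. So d(Beata,Dee) = 4.

4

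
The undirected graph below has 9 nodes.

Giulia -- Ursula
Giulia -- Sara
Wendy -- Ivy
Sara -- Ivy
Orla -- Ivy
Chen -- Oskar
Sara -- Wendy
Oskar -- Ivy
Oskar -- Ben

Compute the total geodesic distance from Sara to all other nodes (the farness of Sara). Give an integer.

Distances from Sara: Ben:3, Chen:3, Giulia:1, Ivy:1, Orla:2, Oskar:2, Ursula:2, Wendy:1.
Sum = 3 + 3 + 1 + 1 + 2 + 2 + 2 + 1 = 15.

15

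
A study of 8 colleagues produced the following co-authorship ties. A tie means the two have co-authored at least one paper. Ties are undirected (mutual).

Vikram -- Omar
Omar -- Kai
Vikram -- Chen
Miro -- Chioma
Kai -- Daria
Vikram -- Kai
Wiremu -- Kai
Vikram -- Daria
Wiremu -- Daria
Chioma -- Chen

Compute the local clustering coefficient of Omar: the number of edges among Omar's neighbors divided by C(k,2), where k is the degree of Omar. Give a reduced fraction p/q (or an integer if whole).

Omar's neighbors: Kai and Vikram (k = 2).
Possible neighbor pairs: C(2,2) = 1. Edges among them: Kai–Vikram → e = 1.
Clustering(Omar) = 1/1.

1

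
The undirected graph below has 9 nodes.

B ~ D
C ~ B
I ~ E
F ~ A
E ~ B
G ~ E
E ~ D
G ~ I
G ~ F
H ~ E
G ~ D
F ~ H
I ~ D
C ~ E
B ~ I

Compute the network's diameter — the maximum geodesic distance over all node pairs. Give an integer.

Eccentricity of each node (its greatest distance to any other): A:4, B:4, C:4, D:3, E:3, F:3, G:2, H:2, I:3.
The maximum eccentricity is 4, realized for instance by the pair A–C via A – F – H – E – C. So the diameter is 4.

4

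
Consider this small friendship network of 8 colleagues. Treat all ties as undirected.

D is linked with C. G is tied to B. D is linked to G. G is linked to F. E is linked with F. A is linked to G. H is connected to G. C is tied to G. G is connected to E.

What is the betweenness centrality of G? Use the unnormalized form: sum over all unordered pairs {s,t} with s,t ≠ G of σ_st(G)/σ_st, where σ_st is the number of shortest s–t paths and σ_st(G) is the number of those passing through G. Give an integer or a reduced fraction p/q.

Pairs whose geodesics pass through G — C–E: 1; C–B: 1; C–A: 1; C–H: 1; C–F: 1; E–B: 1; E–A: 1; E–H: 1; E–D: 1; B–A: 1; B–H: 1; B–F: 1; B–D: 1; A–H: 1 … (+5 more pairs).
All other pairs contribute 0.
Summing the contributions gives betweenness(G) = 19.

19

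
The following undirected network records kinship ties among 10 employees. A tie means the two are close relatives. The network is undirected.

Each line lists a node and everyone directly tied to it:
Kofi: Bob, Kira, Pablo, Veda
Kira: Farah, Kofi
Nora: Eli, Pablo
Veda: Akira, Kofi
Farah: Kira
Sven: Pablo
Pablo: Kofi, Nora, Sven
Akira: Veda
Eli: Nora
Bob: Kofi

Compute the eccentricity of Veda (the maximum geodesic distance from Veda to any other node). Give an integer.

Distances from Veda: Akira:1, Bob:2, Eli:4, Farah:3, Kira:2, Kofi:1, Nora:3, Pablo:2, Sven:3.
The largest is 4 (to Eli), so the eccentricity of Veda is 4.

4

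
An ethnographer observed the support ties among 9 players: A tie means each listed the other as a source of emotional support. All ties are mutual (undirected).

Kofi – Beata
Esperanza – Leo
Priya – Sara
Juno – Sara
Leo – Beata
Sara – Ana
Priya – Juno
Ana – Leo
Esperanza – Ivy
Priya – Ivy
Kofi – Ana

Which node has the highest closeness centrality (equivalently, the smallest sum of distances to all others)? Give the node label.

Ana

Farness (sum of distances to all others) for each node — Ana:14, Beata:20, Esperanza:17, Ivy:18, Juno:19, Kofi:19, Leo:15, Priya:17, Sara:15.
The smallest farness is 14, for Ana, so Ana has the highest closeness.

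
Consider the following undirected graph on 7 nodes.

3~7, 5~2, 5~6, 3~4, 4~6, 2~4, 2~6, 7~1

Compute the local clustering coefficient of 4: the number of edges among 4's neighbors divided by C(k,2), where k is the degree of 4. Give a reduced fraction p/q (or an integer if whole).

4's neighbors: 2, 3, and 6 (k = 3).
Possible neighbor pairs: C(3,2) = 3. Edges among them: 2–6 → e = 1.
Clustering(4) = 1/3.

1/3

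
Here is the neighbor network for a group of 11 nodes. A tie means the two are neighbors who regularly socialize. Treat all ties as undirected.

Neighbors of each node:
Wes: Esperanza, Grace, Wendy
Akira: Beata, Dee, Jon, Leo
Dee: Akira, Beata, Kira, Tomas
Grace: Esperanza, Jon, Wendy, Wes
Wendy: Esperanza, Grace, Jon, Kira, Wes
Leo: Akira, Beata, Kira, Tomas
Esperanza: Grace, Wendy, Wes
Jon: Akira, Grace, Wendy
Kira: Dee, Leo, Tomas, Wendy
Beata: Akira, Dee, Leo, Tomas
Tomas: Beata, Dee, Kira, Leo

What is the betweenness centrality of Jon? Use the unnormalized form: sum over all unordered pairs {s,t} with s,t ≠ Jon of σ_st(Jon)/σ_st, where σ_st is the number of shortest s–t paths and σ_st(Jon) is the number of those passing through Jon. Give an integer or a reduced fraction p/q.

141/20

Pairs whose geodesics pass through Jon — Esperanza–Akira: 2/2; Esperanza–Beata: 2/5; Wes–Akira: 2/2; Wes–Beata: 2/5; Wendy–Akira: 1; Wendy–Beata: 1/4; Grace–Akira: 1; Grace–Dee: 1/2; Grace–Beata: 1; Grace–Leo: 1/2.
All other pairs contribute 0.
Summing the contributions gives betweenness(Jon) = 141/20.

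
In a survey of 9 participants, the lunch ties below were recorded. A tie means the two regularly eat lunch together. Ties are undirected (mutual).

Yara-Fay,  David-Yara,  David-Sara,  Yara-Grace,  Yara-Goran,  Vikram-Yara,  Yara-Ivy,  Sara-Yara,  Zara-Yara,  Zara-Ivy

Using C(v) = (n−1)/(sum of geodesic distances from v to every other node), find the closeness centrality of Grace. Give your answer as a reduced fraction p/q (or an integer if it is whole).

8/15

Distances from Grace: David:2, Fay:2, Goran:2, Ivy:2, Sara:2, Vikram:2, Yara:1, Zara:2. Sum = 15.
n = 9, so closeness = 8/15.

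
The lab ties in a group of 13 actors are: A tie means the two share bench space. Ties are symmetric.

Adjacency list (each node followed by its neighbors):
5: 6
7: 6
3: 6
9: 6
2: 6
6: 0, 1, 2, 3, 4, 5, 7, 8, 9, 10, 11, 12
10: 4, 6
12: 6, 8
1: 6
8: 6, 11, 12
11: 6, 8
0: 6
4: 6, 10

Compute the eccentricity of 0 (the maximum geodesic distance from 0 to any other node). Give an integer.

2

Distances from 0: 1:2, 2:2, 3:2, 4:2, 5:2, 6:1, 7:2, 8:2, 9:2, 10:2, 11:2, 12:2.
The largest is 2 (to 1, 2, 9, 7, 11, 8, 5, 10, 3, 4, and 12), so the eccentricity of 0 is 2.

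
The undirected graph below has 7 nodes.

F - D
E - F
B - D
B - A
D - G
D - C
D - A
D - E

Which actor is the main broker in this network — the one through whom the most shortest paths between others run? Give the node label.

D

Unnormalized betweenness of each node: A:0, B:0, C:0, D:13, E:0, F:0, G:0.
D has the largest value, 13, making it the main broker — the node through which the most shortest paths run.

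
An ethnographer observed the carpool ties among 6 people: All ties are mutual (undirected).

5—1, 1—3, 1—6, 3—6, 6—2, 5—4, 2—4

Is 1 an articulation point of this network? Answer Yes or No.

Even without 1, every remaining node can still reach every other (the residual graph is connected), so 1 is not a cut vertex.

No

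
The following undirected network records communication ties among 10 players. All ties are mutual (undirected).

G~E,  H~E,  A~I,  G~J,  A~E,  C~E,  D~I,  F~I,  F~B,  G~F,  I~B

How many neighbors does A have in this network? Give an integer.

2

A is directly tied to E and I. That is 2 neighbors, so the degree of A is 2.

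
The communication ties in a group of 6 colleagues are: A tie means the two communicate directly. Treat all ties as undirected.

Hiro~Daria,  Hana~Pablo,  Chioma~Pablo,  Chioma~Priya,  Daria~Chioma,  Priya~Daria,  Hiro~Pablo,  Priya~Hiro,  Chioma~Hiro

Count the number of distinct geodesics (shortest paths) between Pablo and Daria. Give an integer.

The shortest distance is 2. The length-2 paths are: Pablo–Hiro–Daria; Pablo–Chioma–Daria.
That gives 2 distinct shortest paths.

2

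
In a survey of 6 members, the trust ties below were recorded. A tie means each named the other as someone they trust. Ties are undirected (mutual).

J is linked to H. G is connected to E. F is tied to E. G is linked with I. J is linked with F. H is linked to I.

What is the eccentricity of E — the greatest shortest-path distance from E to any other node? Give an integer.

3

Distances from E: F:1, G:1, H:3, I:2, J:2.
The largest is 3 (to H), so the eccentricity of E is 3.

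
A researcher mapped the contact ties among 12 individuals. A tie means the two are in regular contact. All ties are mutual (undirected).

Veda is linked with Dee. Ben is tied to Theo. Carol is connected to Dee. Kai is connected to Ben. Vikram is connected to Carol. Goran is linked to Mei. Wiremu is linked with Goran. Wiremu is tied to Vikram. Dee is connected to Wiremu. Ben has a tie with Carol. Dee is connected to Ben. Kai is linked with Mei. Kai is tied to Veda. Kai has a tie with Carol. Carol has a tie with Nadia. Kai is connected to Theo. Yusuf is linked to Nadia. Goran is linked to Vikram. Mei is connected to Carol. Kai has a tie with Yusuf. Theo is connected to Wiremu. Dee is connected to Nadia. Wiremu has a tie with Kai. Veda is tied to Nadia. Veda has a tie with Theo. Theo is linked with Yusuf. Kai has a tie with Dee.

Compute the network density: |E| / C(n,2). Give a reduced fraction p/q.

There are 27 edges and 12 nodes, so the maximum possible is C(12,2) = 66.
Density = 27/66 = 9/22.

9/22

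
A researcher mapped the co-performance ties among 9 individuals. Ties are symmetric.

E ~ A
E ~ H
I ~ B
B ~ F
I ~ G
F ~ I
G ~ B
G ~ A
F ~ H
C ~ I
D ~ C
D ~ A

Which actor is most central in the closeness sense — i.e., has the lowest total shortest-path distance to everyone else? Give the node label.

I

Farness (sum of distances to all others) for each node — A:14, B:15, C:16, D:17, E:17, F:15, G:14, H:17, I:13.
The smallest farness is 13, for I, so I has the highest closeness.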